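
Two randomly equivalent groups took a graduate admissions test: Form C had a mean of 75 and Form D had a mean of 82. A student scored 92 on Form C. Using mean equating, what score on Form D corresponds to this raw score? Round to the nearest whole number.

99

Mean equating: y = x + (M_Y − M_X) = 92 + (82 − 75) = 99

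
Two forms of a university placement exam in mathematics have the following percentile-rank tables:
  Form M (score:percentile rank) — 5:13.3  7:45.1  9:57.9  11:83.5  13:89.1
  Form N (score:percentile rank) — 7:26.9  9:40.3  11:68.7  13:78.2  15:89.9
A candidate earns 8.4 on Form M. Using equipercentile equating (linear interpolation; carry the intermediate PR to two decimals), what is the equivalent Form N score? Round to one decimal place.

PR of 8.4 on Form M: 45.1 + (8.4 − 7)/(9 − 7) × (57.9 − 45.1) = 54.06
On Form N, PR 54.06 falls between score 9 (PR 40.3) and 11 (PR 68.7).
Interpolate: 9 + (54.06 − 40.3)/(68.7 − 40.3) × (11 − 9) = 10.0

10.0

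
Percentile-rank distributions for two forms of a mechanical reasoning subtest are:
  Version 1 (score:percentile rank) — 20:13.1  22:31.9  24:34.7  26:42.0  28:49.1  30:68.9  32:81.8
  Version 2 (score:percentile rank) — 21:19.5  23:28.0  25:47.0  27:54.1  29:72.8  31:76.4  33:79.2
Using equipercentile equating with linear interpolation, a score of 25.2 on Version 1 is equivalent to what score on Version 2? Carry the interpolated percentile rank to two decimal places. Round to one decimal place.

24.2

PR of 25.2 on Version 1: 34.7 + (25.2 − 24)/(26 − 24) × (42.0 − 34.7) = 39.08
On Version 2, PR 39.08 falls between score 23 (PR 28.0) and 25 (PR 47.0).
Interpolate: 23 + (39.08 − 28.0)/(47.0 − 28.0) × (25 − 23) = 24.2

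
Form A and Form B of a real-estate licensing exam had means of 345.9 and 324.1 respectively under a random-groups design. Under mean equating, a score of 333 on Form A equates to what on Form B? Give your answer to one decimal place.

Mean equating: y = x + (M_Y − M_X) = 333 + (324.1 − 345.9) = 311.2

311.2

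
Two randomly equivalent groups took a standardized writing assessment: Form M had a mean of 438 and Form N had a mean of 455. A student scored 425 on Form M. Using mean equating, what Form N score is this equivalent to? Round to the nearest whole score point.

442

Mean equating: y = x + (M_Y − M_X) = 425 + (455 − 438) = 442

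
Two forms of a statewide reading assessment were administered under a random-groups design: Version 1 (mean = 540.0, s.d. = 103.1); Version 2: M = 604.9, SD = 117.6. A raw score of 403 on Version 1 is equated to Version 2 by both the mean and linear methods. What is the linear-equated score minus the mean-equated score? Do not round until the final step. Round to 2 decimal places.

Mean-equated: 403 + (604.9 − 540.0) = 467.90
Linear-equated: (117.6/103.1)(403 − 540.0) + 604.9 = 448.632
Difference = 448.632 − 467.90 = -19.27

-19.27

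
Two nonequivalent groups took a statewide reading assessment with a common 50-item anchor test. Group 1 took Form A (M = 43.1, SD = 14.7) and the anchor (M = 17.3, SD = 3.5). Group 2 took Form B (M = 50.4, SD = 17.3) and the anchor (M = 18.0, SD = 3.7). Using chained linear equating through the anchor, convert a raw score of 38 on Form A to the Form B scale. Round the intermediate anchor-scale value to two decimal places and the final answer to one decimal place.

41.5

Form A → anchor (Group 1): v = (3.5/14.7)(38 − 43.1) + 17.3 = 16.09
anchor → Form B (Group 2): y = (17.3/3.7)(16.09 − 18.0) + 50.4 = 41.5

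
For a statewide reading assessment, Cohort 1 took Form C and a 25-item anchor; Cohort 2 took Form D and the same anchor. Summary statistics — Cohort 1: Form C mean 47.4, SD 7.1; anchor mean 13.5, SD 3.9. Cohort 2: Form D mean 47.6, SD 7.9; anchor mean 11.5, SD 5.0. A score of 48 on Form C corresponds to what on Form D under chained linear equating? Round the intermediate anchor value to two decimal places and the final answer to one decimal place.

Form C → anchor (Cohort 1): v = (3.9/7.1)(48 − 47.4) + 13.5 = 13.83
anchor → Form D (Cohort 2): y = (7.9/5.0)(13.83 − 11.5) + 47.6 = 51.3

51.3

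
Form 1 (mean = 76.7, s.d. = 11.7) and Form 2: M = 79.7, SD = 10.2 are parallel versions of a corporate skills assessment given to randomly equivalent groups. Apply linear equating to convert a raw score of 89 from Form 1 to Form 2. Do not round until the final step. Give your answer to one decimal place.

Linear equating: y = (SD_Y/SD_X)(x − M_X) + M_Y
y = (10.2/11.7)(89 − 76.7) + 79.7
y = 0.871795 × 12.3 + 79.7 = 10.7231 + 79.7 = 90.4

90.4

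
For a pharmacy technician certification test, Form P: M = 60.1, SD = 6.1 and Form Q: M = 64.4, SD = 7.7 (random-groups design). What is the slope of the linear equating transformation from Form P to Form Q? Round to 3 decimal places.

1.262

A = SD_Y / SD_X = 7.7 / 6.1 = 1.262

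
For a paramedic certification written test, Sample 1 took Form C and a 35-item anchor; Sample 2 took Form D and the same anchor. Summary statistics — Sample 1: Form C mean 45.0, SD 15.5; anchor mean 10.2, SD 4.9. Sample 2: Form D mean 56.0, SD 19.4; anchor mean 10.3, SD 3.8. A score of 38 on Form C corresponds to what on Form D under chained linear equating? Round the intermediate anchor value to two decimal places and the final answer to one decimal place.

Form C → anchor (Sample 1): v = (4.9/15.5)(38 − 45.0) + 10.2 = 7.99
anchor → Form D (Sample 2): y = (19.4/3.8)(7.99 − 10.3) + 56.0 = 44.2

44.2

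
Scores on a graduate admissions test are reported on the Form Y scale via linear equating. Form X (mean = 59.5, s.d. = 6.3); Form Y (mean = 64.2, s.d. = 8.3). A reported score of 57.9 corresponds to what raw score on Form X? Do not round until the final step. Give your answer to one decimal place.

54.7

Invert y = (SD_Y/SD_X)(x − M_X) + M_Y:
x = (SD_X/SD_Y)(y − M_Y) + M_X = (6.3/8.3)(57.9 − 64.2) + 59.5
x = 0.759036 × -6.300 + 59.5 = 54.7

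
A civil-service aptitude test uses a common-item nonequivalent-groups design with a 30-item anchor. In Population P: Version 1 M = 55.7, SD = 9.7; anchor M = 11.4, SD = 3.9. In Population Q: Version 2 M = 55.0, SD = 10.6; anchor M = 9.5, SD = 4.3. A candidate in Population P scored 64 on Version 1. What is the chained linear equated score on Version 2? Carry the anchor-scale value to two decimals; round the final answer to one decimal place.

67.9

Version 1 → anchor (Population P): v = (3.9/9.7)(64 − 55.7) + 11.4 = 14.74
anchor → Version 2 (Population Q): y = (10.6/4.3)(14.74 − 9.5) + 55.0 = 67.9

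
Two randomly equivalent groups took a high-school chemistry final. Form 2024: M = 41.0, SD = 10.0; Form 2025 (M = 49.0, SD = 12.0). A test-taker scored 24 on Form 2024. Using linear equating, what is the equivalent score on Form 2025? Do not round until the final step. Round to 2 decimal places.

28.60

Linear equating: y = (SD_Y/SD_X)(x − M_X) + M_Y
y = (12.0/10.0)(24 − 41.0) + 49.0
y = 1.200000 × -17.0 + 49.0 = -20.4000 + 49.0 = 28.60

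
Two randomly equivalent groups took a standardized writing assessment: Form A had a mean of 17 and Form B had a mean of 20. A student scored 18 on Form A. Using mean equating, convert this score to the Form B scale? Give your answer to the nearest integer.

21

Mean equating: y = x + (M_Y − M_X) = 18 + (20 − 17) = 21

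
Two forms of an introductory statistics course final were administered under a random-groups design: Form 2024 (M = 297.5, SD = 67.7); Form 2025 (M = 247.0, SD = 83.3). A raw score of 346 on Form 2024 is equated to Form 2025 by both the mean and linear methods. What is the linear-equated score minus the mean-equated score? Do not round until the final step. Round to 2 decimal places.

Mean-equated: 346 + (247.0 − 297.5) = 295.50
Linear-equated: (83.3/67.7)(346 − 297.5) + 247.0 = 306.676
Difference = 306.676 − 295.50 = 11.18

11.18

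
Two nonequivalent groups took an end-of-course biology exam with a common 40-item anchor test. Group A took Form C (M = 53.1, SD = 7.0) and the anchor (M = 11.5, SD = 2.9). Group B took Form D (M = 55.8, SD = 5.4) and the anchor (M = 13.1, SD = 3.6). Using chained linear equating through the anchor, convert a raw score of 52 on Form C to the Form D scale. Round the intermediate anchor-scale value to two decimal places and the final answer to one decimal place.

Form C → anchor (Group A): v = (2.9/7.0)(52 − 53.1) + 11.5 = 11.04
anchor → Form D (Group B): y = (5.4/3.6)(11.04 − 13.1) + 55.8 = 52.7

52.7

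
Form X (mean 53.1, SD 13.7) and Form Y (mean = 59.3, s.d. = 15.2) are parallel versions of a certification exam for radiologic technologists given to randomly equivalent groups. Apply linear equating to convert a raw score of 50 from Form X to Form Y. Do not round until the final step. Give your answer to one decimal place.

Linear equating: y = (SD_Y/SD_X)(x − M_X) + M_Y
y = (15.2/13.7)(50 − 53.1) + 59.3
y = 1.109489 × -3.1 + 59.3 = -3.4394 + 59.3 = 55.9

55.9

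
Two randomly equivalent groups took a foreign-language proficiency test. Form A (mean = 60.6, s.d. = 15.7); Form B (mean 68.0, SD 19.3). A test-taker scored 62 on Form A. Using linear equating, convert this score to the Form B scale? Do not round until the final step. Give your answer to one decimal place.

69.7

Linear equating: y = (SD_Y/SD_X)(x − M_X) + M_Y
y = (19.3/15.7)(62 − 60.6) + 68.0
y = 1.229299 × 1.4 + 68.0 = 1.7210 + 68.0 = 69.7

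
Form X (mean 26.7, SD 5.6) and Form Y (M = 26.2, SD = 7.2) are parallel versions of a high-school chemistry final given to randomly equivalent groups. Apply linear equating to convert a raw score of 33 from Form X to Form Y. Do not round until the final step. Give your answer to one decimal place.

Linear equating: y = (SD_Y/SD_X)(x − M_X) + M_Y
y = (7.2/5.6)(33 − 26.7) + 26.2
y = 1.285714 × 6.3 + 26.2 = 8.1000 + 26.2 = 34.3

34.3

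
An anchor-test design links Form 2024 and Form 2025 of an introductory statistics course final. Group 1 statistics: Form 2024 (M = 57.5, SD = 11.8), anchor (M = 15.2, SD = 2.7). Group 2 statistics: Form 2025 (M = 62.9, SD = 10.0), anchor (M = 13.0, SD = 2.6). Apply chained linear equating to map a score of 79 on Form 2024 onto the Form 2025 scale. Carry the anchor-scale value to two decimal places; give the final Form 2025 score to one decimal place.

Form 2024 → anchor (Group 1): v = (2.7/11.8)(79 − 57.5) + 15.2 = 20.12
anchor → Form 2025 (Group 2): y = (10.0/2.6)(20.12 − 13.0) + 62.9 = 90.3

90.3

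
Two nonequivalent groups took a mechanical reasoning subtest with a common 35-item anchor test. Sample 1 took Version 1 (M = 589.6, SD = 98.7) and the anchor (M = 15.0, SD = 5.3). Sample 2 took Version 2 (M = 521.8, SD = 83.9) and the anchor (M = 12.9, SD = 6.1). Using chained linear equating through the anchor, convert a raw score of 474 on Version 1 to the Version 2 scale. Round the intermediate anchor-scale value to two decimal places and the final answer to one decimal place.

Version 1 → anchor (Sample 1): v = (5.3/98.7)(474 − 589.6) + 15.0 = 8.79
anchor → Version 2 (Sample 2): y = (83.9/6.1)(8.79 − 12.9) + 521.8 = 465.3

465.3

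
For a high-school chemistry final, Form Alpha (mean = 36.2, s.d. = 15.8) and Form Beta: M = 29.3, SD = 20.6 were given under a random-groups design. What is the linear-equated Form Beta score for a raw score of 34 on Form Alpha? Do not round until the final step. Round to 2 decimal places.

Linear equating: y = (SD_Y/SD_X)(x − M_X) + M_Y
y = (20.6/15.8)(34 − 36.2) + 29.3
y = 1.303797 × -2.2 + 29.3 = -2.8684 + 29.3 = 26.43

26.43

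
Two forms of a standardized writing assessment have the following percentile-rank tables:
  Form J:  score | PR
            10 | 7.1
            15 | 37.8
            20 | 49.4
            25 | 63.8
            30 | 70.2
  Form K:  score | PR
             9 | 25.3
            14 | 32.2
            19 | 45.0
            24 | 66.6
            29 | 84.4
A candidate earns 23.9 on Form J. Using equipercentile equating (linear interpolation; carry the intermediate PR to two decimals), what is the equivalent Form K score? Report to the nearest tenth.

PR of 23.9 on Form J: 49.4 + (23.9 − 20)/(25 − 20) × (63.8 − 49.4) = 60.63
On Form K, PR 60.63 falls between score 19 (PR 45.0) and 24 (PR 66.6).
Interpolate: 19 + (60.63 − 45.0)/(66.6 − 45.0) × (24 − 19) = 22.6

22.6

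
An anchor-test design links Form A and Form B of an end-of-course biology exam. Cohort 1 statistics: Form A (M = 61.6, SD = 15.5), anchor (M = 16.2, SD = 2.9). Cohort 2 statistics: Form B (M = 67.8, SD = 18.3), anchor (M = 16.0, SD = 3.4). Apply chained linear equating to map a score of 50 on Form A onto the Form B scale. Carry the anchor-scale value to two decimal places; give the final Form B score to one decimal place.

Form A → anchor (Cohort 1): v = (2.9/15.5)(50 − 61.6) + 16.2 = 14.03
anchor → Form B (Cohort 2): y = (18.3/3.4)(14.03 − 16.0) + 67.8 = 57.2

57.2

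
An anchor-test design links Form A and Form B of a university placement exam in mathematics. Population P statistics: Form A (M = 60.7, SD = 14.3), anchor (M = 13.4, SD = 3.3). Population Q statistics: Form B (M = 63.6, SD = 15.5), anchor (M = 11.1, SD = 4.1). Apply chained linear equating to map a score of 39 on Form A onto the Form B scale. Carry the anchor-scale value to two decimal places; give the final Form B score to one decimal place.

53.4

Form A → anchor (Population P): v = (3.3/14.3)(39 − 60.7) + 13.4 = 8.39
anchor → Form B (Population Q): y = (15.5/4.1)(8.39 − 11.1) + 63.6 = 53.4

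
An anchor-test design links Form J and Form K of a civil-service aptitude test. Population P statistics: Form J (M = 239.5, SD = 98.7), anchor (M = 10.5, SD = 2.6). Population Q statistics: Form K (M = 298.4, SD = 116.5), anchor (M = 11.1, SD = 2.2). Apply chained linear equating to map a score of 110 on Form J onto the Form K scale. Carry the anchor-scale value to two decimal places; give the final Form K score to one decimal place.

86.1

Form J → anchor (Population P): v = (2.6/98.7)(110 − 239.5) + 10.5 = 7.09
anchor → Form K (Population Q): y = (116.5/2.2)(7.09 − 11.1) + 298.4 = 86.1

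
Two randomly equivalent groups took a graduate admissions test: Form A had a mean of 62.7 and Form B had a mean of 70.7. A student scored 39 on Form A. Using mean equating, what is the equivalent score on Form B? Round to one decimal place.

47.0

Mean equating: y = x + (M_Y − M_X) = 39 + (70.7 − 62.7) = 47.0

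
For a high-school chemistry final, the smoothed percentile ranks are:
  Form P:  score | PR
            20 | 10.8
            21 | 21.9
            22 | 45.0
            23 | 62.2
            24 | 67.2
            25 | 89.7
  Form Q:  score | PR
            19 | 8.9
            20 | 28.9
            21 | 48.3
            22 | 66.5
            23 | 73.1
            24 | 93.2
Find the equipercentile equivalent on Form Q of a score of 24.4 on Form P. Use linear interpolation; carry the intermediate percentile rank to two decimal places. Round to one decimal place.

23.2

PR of 24.4 on Form P: 67.2 + (24.4 − 24)/(25 − 24) × (89.7 − 67.2) = 76.20
On Form Q, PR 76.20 falls between score 23 (PR 73.1) and 24 (PR 93.2).
Interpolate: 23 + (76.20 − 73.1)/(93.2 − 73.1) × (24 − 23) = 23.2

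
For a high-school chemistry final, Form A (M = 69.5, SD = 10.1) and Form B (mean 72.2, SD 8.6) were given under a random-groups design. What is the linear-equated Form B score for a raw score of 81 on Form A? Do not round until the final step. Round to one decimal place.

Linear equating: y = (SD_Y/SD_X)(x − M_X) + M_Y
y = (8.6/10.1)(81 − 69.5) + 72.2
y = 0.851485 × 11.5 + 72.2 = 9.7921 + 72.2 = 82.0

82.0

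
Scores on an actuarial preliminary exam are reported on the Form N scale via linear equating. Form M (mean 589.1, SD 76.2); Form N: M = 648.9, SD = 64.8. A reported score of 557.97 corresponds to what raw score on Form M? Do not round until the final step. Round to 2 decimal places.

482.17

Invert y = (SD_Y/SD_X)(x − M_X) + M_Y:
x = (SD_X/SD_Y)(y − M_Y) + M_X = (76.2/64.8)(557.97 − 648.9) + 589.1
x = 1.175926 × -90.930 + 589.1 = 482.17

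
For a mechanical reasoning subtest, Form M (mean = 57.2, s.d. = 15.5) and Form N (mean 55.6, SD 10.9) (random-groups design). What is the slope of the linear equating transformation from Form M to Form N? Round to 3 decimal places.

A = SD_Y / SD_X = 10.9 / 15.5 = 0.703

0.703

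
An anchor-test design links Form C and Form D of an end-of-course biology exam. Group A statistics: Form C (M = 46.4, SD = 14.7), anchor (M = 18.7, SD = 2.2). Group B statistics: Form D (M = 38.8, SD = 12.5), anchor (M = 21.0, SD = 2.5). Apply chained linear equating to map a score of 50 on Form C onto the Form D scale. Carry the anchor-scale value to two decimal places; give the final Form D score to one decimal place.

30.0

Form C → anchor (Group A): v = (2.2/14.7)(50 − 46.4) + 18.7 = 19.24
anchor → Form D (Group B): y = (12.5/2.5)(19.24 − 21.0) + 38.8 = 30.0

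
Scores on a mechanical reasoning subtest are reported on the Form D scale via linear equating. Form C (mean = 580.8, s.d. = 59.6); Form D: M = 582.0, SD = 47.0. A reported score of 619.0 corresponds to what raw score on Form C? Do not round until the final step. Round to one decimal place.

Invert y = (SD_Y/SD_X)(x − M_X) + M_Y:
x = (SD_X/SD_Y)(y − M_Y) + M_X = (59.6/47.0)(619.0 − 582.0) + 580.8
x = 1.268085 × 37.000 + 580.8 = 627.7

627.7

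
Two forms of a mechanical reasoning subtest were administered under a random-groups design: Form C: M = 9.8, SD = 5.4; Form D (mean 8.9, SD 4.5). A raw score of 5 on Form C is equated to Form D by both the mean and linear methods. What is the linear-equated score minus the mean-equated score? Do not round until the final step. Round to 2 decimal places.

Mean-equated: 5 + (8.9 − 9.8) = 4.10
Linear-equated: (4.5/5.4)(5 − 9.8) + 8.9 = 4.900
Difference = 4.900 − 4.10 = 0.80

0.80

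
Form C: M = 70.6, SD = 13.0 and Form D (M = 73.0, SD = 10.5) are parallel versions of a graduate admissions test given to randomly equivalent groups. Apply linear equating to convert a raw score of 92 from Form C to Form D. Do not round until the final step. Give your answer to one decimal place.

Linear equating: y = (SD_Y/SD_X)(x − M_X) + M_Y
y = (10.5/13.0)(92 − 70.6) + 73.0
y = 0.807692 × 21.4 + 73.0 = 17.2846 + 73.0 = 90.3

90.3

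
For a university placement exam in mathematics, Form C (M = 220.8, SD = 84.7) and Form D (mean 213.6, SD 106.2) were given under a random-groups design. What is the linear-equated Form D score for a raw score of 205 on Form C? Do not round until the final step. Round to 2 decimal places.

193.79

Linear equating: y = (SD_Y/SD_X)(x − M_X) + M_Y
y = (106.2/84.7)(205 − 220.8) + 213.6
y = 1.253837 × -15.8 + 213.6 = -19.8106 + 213.6 = 193.79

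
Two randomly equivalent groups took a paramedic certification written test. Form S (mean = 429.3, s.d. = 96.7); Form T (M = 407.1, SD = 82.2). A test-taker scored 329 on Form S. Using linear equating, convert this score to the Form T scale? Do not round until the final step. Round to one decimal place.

Linear equating: y = (SD_Y/SD_X)(x − M_X) + M_Y
y = (82.2/96.7)(329 − 429.3) + 407.1
y = 0.850052 × -100.3 + 407.1 = -85.2602 + 407.1 = 321.8

321.8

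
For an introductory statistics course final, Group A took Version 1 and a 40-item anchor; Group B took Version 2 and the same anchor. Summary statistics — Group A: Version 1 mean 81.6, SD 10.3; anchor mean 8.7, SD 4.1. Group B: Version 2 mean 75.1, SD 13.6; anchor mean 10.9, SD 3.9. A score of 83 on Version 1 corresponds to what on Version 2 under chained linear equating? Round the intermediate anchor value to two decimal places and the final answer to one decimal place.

69.4

Version 1 → anchor (Group A): v = (4.1/10.3)(83 − 81.6) + 8.7 = 9.26
anchor → Version 2 (Group B): y = (13.6/3.9)(9.26 − 10.9) + 75.1 = 69.4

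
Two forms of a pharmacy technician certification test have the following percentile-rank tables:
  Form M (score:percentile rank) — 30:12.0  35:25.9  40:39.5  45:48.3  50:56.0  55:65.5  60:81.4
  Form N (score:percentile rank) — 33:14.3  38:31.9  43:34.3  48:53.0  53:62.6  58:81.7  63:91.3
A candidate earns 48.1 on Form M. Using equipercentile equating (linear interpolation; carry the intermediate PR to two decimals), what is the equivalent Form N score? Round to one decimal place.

48.0

PR of 48.1 on Form M: 48.3 + (48.1 − 45)/(50 − 45) × (56.0 − 48.3) = 53.07
On Form N, PR 53.07 falls between score 48 (PR 53.0) and 53 (PR 62.6).
Interpolate: 48 + (53.07 − 53.0)/(62.6 − 53.0) × (53 − 48) = 48.0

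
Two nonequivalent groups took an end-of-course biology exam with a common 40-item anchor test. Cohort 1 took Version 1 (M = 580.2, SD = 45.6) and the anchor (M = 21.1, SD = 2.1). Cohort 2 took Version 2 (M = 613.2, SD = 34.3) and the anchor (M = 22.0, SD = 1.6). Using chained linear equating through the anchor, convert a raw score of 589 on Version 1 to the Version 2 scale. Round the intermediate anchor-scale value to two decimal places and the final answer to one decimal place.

602.7

Version 1 → anchor (Cohort 1): v = (2.1/45.6)(589 − 580.2) + 21.1 = 21.51
anchor → Version 2 (Cohort 2): y = (34.3/1.6)(21.51 − 22.0) + 613.2 = 602.7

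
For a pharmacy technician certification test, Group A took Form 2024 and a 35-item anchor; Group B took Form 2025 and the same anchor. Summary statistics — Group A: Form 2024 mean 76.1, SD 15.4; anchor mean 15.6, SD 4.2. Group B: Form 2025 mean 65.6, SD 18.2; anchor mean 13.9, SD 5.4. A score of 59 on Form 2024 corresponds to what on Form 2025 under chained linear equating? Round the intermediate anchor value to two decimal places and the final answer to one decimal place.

55.6

Form 2024 → anchor (Group A): v = (4.2/15.4)(59 − 76.1) + 15.6 = 10.94
anchor → Form 2025 (Group B): y = (18.2/5.4)(10.94 − 13.9) + 65.6 = 55.6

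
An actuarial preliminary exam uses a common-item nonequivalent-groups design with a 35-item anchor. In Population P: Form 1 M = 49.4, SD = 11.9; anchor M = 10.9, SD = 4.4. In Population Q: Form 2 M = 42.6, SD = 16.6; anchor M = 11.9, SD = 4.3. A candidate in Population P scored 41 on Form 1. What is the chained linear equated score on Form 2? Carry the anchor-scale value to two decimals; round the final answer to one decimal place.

26.7

Form 1 → anchor (Population P): v = (4.4/11.9)(41 − 49.4) + 10.9 = 7.79
anchor → Form 2 (Population Q): y = (16.6/4.3)(7.79 − 11.9) + 42.6 = 26.7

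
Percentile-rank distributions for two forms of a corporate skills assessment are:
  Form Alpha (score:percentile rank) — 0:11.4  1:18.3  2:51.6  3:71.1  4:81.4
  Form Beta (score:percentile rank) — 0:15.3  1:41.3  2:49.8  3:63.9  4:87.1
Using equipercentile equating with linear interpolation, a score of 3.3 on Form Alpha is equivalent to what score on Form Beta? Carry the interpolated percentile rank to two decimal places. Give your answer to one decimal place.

3.4

PR of 3.3 on Form Alpha: 71.1 + (3.3 − 3)/(4 − 3) × (81.4 − 71.1) = 74.19
On Form Beta, PR 74.19 falls between score 3 (PR 63.9) and 4 (PR 87.1).
Interpolate: 3 + (74.19 − 63.9)/(87.1 − 63.9) × (4 − 3) = 3.4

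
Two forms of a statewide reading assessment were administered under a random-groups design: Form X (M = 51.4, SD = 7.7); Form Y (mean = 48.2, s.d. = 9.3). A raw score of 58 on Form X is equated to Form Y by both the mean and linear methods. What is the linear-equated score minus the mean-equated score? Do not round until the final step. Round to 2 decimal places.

Mean-equated: 58 + (48.2 − 51.4) = 54.80
Linear-equated: (9.3/7.7)(58 − 51.4) + 48.2 = 56.171
Difference = 56.171 − 54.80 = 1.37

1.37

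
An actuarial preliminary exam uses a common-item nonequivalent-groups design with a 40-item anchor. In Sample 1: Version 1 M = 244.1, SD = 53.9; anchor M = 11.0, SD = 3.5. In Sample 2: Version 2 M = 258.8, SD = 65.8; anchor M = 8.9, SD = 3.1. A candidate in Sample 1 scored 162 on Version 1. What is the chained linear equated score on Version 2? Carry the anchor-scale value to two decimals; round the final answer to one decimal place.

Version 1 → anchor (Sample 1): v = (3.5/53.9)(162 − 244.1) + 11.0 = 5.67
anchor → Version 2 (Sample 2): y = (65.8/3.1)(5.67 − 8.9) + 258.8 = 190.2

190.2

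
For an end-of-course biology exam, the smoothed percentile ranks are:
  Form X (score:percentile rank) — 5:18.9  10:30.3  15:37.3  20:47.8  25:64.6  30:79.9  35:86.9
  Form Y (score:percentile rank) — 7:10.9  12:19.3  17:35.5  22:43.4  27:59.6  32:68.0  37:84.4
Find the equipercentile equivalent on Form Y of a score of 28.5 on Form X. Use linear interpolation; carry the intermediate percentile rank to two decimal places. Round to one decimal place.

34.2

PR of 28.5 on Form X: 64.6 + (28.5 − 25)/(30 − 25) × (79.9 − 64.6) = 75.31
On Form Y, PR 75.31 falls between score 32 (PR 68.0) and 37 (PR 84.4).
Interpolate: 32 + (75.31 − 68.0)/(84.4 − 68.0) × (37 − 32) = 34.2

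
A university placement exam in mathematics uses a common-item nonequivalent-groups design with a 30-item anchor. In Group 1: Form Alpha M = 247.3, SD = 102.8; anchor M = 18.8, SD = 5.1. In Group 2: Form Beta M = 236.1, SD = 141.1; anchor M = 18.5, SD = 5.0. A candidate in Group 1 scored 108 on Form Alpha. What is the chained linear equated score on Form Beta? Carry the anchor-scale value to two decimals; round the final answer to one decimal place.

Form Alpha → anchor (Group 1): v = (5.1/102.8)(108 − 247.3) + 18.8 = 11.89
anchor → Form Beta (Group 2): y = (141.1/5.0)(11.89 − 18.5) + 236.1 = 49.6

49.6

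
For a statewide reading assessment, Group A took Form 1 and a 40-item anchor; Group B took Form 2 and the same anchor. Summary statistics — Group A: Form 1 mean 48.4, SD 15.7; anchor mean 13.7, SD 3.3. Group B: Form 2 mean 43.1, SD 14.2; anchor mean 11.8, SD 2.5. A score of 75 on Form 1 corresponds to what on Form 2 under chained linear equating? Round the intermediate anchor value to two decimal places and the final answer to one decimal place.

Form 1 → anchor (Group A): v = (3.3/15.7)(75 − 48.4) + 13.7 = 19.29
anchor → Form 2 (Group B): y = (14.2/2.5)(19.29 − 11.8) + 43.1 = 85.6

85.6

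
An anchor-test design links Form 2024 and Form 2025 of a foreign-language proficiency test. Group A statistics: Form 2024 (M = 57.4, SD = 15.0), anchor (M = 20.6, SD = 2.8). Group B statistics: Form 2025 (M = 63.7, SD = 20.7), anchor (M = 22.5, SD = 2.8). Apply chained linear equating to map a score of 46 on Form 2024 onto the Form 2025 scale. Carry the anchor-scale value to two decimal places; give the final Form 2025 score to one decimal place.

Form 2024 → anchor (Group A): v = (2.8/15.0)(46 − 57.4) + 20.6 = 18.47
anchor → Form 2025 (Group B): y = (20.7/2.8)(18.47 − 22.5) + 63.7 = 33.9

33.9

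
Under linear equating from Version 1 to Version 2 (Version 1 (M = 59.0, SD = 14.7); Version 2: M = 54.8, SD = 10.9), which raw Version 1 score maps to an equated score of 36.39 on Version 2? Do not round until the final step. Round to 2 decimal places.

34.17

Invert y = (SD_Y/SD_X)(x − M_X) + M_Y:
x = (SD_X/SD_Y)(y − M_Y) + M_X = (14.7/10.9)(36.39 − 54.8) + 59.0
x = 1.348624 × -18.410 + 59.0 = 34.17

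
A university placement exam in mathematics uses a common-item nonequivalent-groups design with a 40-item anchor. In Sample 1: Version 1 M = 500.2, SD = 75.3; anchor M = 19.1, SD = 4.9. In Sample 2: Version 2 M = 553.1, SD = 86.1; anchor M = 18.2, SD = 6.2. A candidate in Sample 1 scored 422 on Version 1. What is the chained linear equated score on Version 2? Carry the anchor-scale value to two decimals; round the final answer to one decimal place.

494.9

Version 1 → anchor (Sample 1): v = (4.9/75.3)(422 − 500.2) + 19.1 = 14.01
anchor → Version 2 (Sample 2): y = (86.1/6.2)(14.01 − 18.2) + 553.1 = 494.9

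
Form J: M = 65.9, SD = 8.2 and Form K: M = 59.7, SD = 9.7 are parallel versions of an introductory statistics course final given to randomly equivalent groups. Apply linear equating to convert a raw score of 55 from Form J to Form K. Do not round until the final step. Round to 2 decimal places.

Linear equating: y = (SD_Y/SD_X)(x − M_X) + M_Y
y = (9.7/8.2)(55 − 65.9) + 59.7
y = 1.182927 × -10.9 + 59.7 = -12.8939 + 59.7 = 46.81

46.81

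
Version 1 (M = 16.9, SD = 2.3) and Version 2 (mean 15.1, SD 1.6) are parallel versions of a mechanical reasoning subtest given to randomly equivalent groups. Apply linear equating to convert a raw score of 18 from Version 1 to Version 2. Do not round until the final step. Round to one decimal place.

15.9

Linear equating: y = (SD_Y/SD_X)(x − M_X) + M_Y
y = (1.6/2.3)(18 − 16.9) + 15.1
y = 0.695652 × 1.1 + 15.1 = 0.7652 + 15.1 = 15.9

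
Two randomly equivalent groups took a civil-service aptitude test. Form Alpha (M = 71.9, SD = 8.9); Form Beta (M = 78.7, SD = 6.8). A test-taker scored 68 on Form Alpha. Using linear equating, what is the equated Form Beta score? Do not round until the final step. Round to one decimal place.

Linear equating: y = (SD_Y/SD_X)(x − M_X) + M_Y
y = (6.8/8.9)(68 − 71.9) + 78.7
y = 0.764045 × -3.9 + 78.7 = -2.9798 + 78.7 = 75.7

75.7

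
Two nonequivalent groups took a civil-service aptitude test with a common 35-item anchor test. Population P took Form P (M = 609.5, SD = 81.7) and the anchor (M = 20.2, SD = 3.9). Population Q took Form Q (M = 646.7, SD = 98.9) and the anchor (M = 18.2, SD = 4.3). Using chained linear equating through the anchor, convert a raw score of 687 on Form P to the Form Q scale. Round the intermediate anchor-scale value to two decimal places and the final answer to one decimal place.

777.8

Form P → anchor (Population P): v = (3.9/81.7)(687 − 609.5) + 20.2 = 23.90
anchor → Form Q (Population Q): y = (98.9/4.3)(23.90 − 18.2) + 646.7 = 777.8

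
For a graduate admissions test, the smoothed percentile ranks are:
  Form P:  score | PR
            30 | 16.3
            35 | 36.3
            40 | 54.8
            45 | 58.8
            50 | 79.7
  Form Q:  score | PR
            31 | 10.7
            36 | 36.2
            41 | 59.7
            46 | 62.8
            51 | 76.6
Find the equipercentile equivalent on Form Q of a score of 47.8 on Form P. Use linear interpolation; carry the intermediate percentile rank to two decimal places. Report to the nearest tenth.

48.8

PR of 47.8 on Form P: 58.8 + (47.8 − 45)/(50 − 45) × (79.7 − 58.8) = 70.50
On Form Q, PR 70.50 falls between score 46 (PR 62.8) and 51 (PR 76.6).
Interpolate: 46 + (70.50 − 62.8)/(76.6 − 62.8) × (51 − 46) = 48.8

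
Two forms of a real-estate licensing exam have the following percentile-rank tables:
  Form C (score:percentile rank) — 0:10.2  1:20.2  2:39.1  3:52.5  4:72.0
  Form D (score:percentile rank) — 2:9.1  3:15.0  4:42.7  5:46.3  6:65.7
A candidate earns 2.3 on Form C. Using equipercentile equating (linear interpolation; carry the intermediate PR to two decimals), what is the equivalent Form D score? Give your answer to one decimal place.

PR of 2.3 on Form C: 39.1 + (2.3 − 2)/(3 − 2) × (52.5 − 39.1) = 43.12
On Form D, PR 43.12 falls between score 4 (PR 42.7) and 5 (PR 46.3).
Interpolate: 4 + (43.12 − 42.7)/(46.3 − 42.7) × (5 − 4) = 4.1

4.1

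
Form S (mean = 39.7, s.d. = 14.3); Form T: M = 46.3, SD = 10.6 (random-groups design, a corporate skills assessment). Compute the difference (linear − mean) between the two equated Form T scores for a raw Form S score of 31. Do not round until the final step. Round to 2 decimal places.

2.25

Mean-equated: 31 + (46.3 − 39.7) = 37.60
Linear-equated: (10.6/14.3)(31 − 39.7) + 46.3 = 39.851
Difference = 39.851 − 37.60 = 2.25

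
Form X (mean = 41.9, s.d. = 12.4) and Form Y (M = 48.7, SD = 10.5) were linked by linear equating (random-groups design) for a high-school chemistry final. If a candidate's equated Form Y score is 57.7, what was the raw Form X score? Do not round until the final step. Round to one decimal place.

Invert y = (SD_Y/SD_X)(x − M_X) + M_Y:
x = (SD_X/SD_Y)(y − M_Y) + M_X = (12.4/10.5)(57.7 − 48.7) + 41.9
x = 1.180952 × 9.000 + 41.9 = 52.5

52.5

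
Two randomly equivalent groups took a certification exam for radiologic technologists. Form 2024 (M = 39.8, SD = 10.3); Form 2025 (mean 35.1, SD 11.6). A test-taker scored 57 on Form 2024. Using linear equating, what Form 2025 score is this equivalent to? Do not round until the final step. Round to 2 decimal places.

54.47

Linear equating: y = (SD_Y/SD_X)(x − M_X) + M_Y
y = (11.6/10.3)(57 − 39.8) + 35.1
y = 1.126214 × 17.2 + 35.1 = 19.3709 + 35.1 = 54.47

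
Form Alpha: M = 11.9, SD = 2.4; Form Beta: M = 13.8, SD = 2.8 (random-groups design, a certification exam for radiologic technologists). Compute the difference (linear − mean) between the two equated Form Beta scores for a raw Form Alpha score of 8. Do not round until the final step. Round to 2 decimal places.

Mean-equated: 8 + (13.8 − 11.9) = 9.90
Linear-equated: (2.8/2.4)(8 − 11.9) + 13.8 = 9.250
Difference = 9.250 − 9.90 = -0.65

-0.65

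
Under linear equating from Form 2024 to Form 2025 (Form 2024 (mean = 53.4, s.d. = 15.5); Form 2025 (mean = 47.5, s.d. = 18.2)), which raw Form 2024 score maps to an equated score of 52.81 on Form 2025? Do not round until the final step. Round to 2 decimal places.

Invert y = (SD_Y/SD_X)(x − M_X) + M_Y:
x = (SD_X/SD_Y)(y − M_Y) + M_X = (15.5/18.2)(52.81 − 47.5) + 53.4
x = 0.851648 × 5.310 + 53.4 = 57.92

57.92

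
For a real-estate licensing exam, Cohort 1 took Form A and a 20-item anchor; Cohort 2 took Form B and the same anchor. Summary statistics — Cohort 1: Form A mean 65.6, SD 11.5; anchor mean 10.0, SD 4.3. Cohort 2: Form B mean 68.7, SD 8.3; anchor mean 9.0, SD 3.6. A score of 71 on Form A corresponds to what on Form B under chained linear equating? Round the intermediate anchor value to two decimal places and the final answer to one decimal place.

75.7

Form A → anchor (Cohort 1): v = (4.3/11.5)(71 − 65.6) + 10.0 = 12.02
anchor → Form B (Cohort 2): y = (8.3/3.6)(12.02 − 9.0) + 68.7 = 75.7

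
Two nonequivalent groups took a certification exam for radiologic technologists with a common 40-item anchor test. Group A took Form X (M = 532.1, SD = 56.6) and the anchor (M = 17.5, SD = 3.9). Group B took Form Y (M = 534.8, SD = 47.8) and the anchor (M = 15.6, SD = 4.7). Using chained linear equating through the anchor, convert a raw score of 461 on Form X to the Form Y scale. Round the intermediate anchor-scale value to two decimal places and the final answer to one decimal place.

Form X → anchor (Group A): v = (3.9/56.6)(461 − 532.1) + 17.5 = 12.60
anchor → Form Y (Group B): y = (47.8/4.7)(12.60 − 15.6) + 534.8 = 504.3

504.3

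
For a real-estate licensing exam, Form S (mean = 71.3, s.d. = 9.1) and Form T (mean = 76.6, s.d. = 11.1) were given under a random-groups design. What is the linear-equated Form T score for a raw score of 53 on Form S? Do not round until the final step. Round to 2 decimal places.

Linear equating: y = (SD_Y/SD_X)(x − M_X) + M_Y
y = (11.1/9.1)(53 − 71.3) + 76.6
y = 1.219780 × -18.3 + 76.6 = -22.3220 + 76.6 = 54.28

54.28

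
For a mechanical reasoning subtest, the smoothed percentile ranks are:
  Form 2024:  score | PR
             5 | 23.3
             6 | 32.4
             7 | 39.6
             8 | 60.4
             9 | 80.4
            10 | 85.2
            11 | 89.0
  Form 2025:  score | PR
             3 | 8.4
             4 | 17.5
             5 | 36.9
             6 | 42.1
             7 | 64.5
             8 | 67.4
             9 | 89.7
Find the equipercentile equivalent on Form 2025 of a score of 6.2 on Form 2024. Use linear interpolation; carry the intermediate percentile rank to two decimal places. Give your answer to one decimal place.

PR of 6.2 on Form 2024: 32.4 + (6.2 − 6)/(7 − 6) × (39.6 − 32.4) = 33.84
On Form 2025, PR 33.84 falls between score 4 (PR 17.5) and 5 (PR 36.9).
Interpolate: 4 + (33.84 − 17.5)/(36.9 − 17.5) × (5 − 4) = 4.8

4.8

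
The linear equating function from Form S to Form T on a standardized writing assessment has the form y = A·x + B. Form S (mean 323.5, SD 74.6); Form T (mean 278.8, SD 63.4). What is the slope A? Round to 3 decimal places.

A = SD_Y / SD_X = 63.4 / 74.6 = 0.850

0.850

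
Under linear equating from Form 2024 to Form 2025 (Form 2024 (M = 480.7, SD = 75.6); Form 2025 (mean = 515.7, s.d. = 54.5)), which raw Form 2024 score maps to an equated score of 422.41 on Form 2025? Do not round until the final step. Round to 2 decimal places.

Invert y = (SD_Y/SD_X)(x − M_X) + M_Y:
x = (SD_X/SD_Y)(y − M_Y) + M_X = (75.6/54.5)(422.41 − 515.7) + 480.7
x = 1.387156 × -93.290 + 480.7 = 351.29

351.29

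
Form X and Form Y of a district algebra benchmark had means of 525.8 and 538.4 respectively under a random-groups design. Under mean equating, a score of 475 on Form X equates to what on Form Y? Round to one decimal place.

Mean equating: y = x + (M_Y − M_X) = 475 + (538.4 − 525.8) = 487.6

487.6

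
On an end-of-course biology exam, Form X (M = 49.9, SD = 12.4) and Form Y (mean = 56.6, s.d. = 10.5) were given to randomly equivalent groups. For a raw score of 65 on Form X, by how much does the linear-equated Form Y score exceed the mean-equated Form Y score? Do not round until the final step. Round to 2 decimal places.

Mean-equated: 65 + (56.6 − 49.9) = 71.70
Linear-equated: (10.5/12.4)(65 − 49.9) + 56.6 = 69.386
Difference = 69.386 − 71.70 = -2.31

-2.31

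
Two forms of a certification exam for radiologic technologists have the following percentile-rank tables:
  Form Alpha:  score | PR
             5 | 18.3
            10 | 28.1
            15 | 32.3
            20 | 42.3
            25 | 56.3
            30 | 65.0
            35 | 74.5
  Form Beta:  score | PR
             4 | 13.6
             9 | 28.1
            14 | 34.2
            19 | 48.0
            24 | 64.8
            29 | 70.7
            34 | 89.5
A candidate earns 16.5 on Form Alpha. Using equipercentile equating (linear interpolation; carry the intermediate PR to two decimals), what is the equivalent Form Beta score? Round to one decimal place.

PR of 16.5 on Form Alpha: 32.3 + (16.5 − 15)/(20 − 15) × (42.3 − 32.3) = 35.30
On Form Beta, PR 35.30 falls between score 14 (PR 34.2) and 19 (PR 48.0).
Interpolate: 14 + (35.30 − 34.2)/(48.0 − 34.2) × (19 − 14) = 14.4

14.4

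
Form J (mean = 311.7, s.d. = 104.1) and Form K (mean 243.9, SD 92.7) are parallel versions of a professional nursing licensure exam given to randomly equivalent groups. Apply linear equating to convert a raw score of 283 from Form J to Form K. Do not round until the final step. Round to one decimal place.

Linear equating: y = (SD_Y/SD_X)(x − M_X) + M_Y
y = (92.7/104.1)(283 − 311.7) + 243.9
y = 0.890490 × -28.7 + 243.9 = -25.5571 + 243.9 = 218.3

218.3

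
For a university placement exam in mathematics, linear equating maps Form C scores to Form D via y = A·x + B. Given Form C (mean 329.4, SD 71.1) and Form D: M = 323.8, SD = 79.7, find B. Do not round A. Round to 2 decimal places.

A = SD_Y / SD_X = 79.7 / 71.1 = 1.120956
B = M_Y − A·M_X = 323.8 − 1.120956 × 329.4 = -45.44

-45.44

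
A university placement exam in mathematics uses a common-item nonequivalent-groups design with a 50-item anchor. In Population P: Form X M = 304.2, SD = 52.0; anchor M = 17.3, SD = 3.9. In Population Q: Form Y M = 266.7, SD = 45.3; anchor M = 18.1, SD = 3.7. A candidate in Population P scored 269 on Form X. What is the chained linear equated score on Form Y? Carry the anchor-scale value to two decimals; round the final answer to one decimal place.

Form X → anchor (Population P): v = (3.9/52.0)(269 − 304.2) + 17.3 = 14.66
anchor → Form Y (Population Q): y = (45.3/3.7)(14.66 − 18.1) + 266.7 = 224.6

224.6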